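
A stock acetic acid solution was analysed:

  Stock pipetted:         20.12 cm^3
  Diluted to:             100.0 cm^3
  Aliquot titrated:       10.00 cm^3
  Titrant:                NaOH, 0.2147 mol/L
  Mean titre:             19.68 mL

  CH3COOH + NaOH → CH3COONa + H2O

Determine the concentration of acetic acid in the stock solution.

2.100 mol/L

n(NaOH) = 0.01968 × 0.2147 = 4.225 × 10^-3 mol
n(CH3COOH) in the aliquot = 4.225 × 10^-3 mol (1:1 ratio)
[CH3COOH]_dilute = 4.225 × 10^-3 / 0.01000 = 0.4225 mol/L
Dilution factor = 100.0 / 20.12 = 4.970
[CH3COOH]_stock = 0.4225 × 4.970 = 2.100 mol/L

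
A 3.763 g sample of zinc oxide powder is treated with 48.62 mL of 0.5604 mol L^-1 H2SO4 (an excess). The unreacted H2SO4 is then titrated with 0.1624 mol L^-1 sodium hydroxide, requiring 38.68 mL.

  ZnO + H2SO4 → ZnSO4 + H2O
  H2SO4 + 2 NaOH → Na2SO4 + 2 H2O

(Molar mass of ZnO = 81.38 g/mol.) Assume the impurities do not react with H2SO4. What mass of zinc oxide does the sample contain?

1.962 g

n(H2SO4) added = 0.04862 × 0.5604 = 0.02725 mol
n(NaOH) used in back-titration = 0.03868 × 0.1624 = 6.282 × 10^-3 mol
From the 1:2 ratio, n(H2SO4) left over = 1/2 × 6.282 × 10^-3 = 3.141 × 10^-3 mol
n(H2SO4) consumed by analyte = 0.02725 − 3.141 × 10^-3 = 0.02411 mol
n(ZnO) = 0.02411 mol (1:1 ratio)
mass of ZnO = 0.02411 × 81.38 = 1.962 g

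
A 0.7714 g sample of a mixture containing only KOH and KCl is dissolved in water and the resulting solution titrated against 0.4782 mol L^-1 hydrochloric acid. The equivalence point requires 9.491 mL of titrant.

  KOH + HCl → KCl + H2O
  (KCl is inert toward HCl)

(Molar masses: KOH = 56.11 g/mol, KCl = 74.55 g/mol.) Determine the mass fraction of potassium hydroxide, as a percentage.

n(HCl) = 0.009491 × 0.4782 = 4.539 × 10^-3 mol
Let x = n(KOH), y = n(KCl).
Titrant: 1x = 4.539 × 10^-3;  mass: 56.11x + 74.55y = 0.7714
Solving, x = 4.539 × 10^-3 mol, y = 6.931 × 10^-3 mol
mass of KOH = 4.539 × 10^-3 × 56.11 = 0.2547 g
% KOH = 0.2547 / 0.7714 × 100 = 33.01 %

33.01 %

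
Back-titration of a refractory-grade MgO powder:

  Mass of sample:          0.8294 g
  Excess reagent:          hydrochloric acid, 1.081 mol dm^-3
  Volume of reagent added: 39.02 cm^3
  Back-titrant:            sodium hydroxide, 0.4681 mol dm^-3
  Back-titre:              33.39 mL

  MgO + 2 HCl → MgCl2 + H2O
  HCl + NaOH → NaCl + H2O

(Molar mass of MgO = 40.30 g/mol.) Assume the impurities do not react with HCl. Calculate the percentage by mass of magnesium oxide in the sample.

64.50 %

n(HCl) added = 0.03902 × 1.081 = 0.04218 mol
n(NaOH) used in back-titration = 0.03339 × 0.4681 = 0.01563 mol
n(HCl) left over = 0.01563 mol (1:1 ratio)
n(HCl) consumed by analyte = 0.04218 − 0.01563 = 0.02655 mol
From the 1:2 ratio, n(MgO) = 1/2 × 0.02655 = 0.01328 mol
mass of MgO = 0.01328 × 40.30 = 0.5350 g
% MgO = 0.5350 / 0.8294 × 100 = 64.50 %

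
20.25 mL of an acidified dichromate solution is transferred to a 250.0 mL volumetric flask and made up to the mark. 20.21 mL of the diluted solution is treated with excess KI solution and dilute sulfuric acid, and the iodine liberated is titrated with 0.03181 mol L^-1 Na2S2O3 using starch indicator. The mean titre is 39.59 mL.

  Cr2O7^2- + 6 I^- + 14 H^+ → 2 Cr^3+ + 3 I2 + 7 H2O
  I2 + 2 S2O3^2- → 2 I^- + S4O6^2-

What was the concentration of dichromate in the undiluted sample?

n(S2O3^2-) = 0.03959 × 0.03181 = 1.259 × 10^-3 mol
n(I2) = n(S2O3^2-)/2 = 6.297 × 10^-4 mol
From the 1:3 ratio, n(Cr2O7^2-) in the aliquot = 1/3 × 6.297 × 10^-4 = 2.099 × 10^-4 mol
[Cr2O7^2-]_dilute = 2.099 × 10^-4 / 0.02021 = 0.01039 mol/L
[Cr2O7^2-]_original = 0.01039 × 250.0/20.25 = 0.1282 mol/L

0.1282 mol/L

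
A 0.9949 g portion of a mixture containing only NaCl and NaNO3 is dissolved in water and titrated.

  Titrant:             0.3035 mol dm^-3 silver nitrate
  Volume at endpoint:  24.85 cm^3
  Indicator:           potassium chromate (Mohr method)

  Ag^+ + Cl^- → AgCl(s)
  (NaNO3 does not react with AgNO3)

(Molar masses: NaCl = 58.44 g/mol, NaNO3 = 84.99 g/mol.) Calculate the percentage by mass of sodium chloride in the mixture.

44.30 %

n(AgNO3) = 0.02485 × 0.3035 = 7.542 × 10^-3 mol
Let x = n(NaCl), y = n(NaNO3).
Titrant: 1x = 7.542 × 10^-3;  mass: 58.44x + 84.99y = 0.9949
Solving, x = 7.542 × 10^-3 mol, y = 6.520 × 10^-3 mol
mass of NaCl = 7.542 × 10^-3 × 58.44 = 0.4408 g
% NaCl = 0.4408 / 0.9949 × 100 = 44.30 %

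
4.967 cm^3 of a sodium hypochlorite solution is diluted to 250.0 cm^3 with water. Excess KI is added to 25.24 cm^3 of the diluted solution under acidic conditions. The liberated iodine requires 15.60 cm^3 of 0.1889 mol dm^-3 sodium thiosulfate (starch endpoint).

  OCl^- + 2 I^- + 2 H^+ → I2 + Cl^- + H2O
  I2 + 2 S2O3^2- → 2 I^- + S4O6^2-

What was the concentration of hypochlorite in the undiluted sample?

2.938 mol/L

n(S2O3^2-) = 0.01560 × 0.1889 = 2.947 × 10^-3 mol
n(I2) = n(S2O3^2-)/2 = 1.473 × 10^-3 mol
n(OCl^-) in the aliquot = 1.473 × 10^-3 mol (1:1 ratio)
[OCl^-]_dilute = 1.473 × 10^-3 / 0.02524 = 0.05838 mol/L
[OCl^-]_original = 0.05838 × 250.0/4.967 = 2.938 mol/L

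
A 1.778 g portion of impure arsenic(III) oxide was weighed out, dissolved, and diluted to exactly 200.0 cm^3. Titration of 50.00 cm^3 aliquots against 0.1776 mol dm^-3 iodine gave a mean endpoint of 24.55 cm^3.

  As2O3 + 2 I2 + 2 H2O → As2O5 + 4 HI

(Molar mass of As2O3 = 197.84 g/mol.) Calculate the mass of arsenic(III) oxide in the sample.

n(I2) per titration = 0.02455 × 0.1776 = 4.360 × 10^-3 mol
From the 1:2 ratio, n(As2O3) in each aliquot = 1/2 × 4.360 × 10^-3 = 2.180 × 10^-3 mol
n(As2O3) in the whole flask = 2.180 × 10^-3 × 200.0/50.00 = 8.720 × 10^-3 mol
mass of As2O3 = 8.720 × 10^-3 × 197.84 = 1.725 g

1.725 g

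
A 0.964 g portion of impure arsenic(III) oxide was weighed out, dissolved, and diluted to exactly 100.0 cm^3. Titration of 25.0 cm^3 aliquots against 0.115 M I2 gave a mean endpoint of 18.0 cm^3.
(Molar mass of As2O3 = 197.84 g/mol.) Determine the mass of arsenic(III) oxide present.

0.819 g

As2O3 + 2 I2 + 2 H2O → As2O5 + 4 HI
n(I2) per titration = 0.0180 × 0.115 = 2.07 × 10^-3 mol
From the 1:2 ratio, n(As2O3) in each aliquot = 1/2 × 2.07 × 10^-3 = 1.04 × 10^-3 mol
n(As2O3) in the whole flask = 1.04 × 10^-3 × 100.0/25.0 = 4.14 × 10^-3 mol
mass of As2O3 = 4.14 × 10^-3 × 197.84 = 0.819 g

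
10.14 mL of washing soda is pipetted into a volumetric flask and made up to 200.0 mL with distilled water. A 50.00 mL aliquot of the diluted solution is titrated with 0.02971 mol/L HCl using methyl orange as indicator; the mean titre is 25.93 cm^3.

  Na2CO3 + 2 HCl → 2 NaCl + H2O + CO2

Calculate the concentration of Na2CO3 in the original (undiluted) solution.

0.1519 mol/L

n(HCl) = 0.02593 × 0.02971 = 7.704 × 10^-4 mol
From the 1:2 ratio, n(Na2CO3) in the aliquot = 1/2 × 7.704 × 10^-4 = 3.852 × 10^-4 mol
[Na2CO3]_dilute = 3.852 × 10^-4 / 0.05000 = 0.007704 mol/L
Dilution factor = 200.0 / 10.14 = 19.72
[Na2CO3]_stock = 0.007704 × 19.72 = 0.1519 mol/L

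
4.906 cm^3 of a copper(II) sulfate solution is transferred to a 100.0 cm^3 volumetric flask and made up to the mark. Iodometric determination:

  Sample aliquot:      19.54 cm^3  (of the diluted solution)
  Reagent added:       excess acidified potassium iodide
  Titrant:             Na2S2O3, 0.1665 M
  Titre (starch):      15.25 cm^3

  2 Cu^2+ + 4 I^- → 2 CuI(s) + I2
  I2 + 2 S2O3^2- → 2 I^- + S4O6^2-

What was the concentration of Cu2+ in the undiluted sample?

2.649 M

n(S2O3^2-) = 0.01525 × 0.1665 = 2.539 × 10^-3 mol
n(I2) = n(S2O3^2-)/2 = 1.270 × 10^-3 mol
From the 2:1 ratio, n(Cu2+) in the aliquot = 2/1 × 1.270 × 10^-3 = 2.539 × 10^-3 mol
[Cu2+]_dilute = 2.539 × 10^-3 / 0.01954 = 0.1299 mol/L
[Cu2+]_original = 0.1299 × 100.0/4.906 = 2.649 mol/L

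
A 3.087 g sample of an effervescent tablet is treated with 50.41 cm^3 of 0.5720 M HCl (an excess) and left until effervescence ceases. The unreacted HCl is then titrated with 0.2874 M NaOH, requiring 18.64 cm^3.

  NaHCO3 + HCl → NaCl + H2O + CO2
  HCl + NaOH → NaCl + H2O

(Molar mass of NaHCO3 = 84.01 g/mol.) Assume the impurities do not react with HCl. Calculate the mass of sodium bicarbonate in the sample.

n(HCl) added = 0.05041 × 0.5720 = 0.02883 mol
n(NaOH) used in back-titration = 0.01864 × 0.2874 = 5.357 × 10^-3 mol
n(HCl) left over = 5.357 × 10^-3 mol (1:1 ratio)
n(HCl) consumed by analyte = 0.02883 − 5.357 × 10^-3 = 0.02348 mol
n(NaHCO3) = 0.02348 mol (1:1 ratio)
mass of NaHCO3 = 0.02348 × 84.01 = 1.972 g

1.972 g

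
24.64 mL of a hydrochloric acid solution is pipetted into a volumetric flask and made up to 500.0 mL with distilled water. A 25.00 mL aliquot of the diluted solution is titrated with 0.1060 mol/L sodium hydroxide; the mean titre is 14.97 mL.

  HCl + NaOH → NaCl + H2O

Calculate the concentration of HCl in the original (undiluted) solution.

1.288 mol/L

n(NaOH) = 0.01497 × 0.1060 = 1.587 × 10^-3 mol
n(HCl) in the aliquot = 1.587 × 10^-3 mol (1:1 ratio)
[HCl]_dilute = 1.587 × 10^-3 / 0.02500 = 0.06347 mol/L
Dilution factor = 500.0 / 24.64 = 20.29
[HCl]_stock = 0.06347 × 20.29 = 1.288 mol/L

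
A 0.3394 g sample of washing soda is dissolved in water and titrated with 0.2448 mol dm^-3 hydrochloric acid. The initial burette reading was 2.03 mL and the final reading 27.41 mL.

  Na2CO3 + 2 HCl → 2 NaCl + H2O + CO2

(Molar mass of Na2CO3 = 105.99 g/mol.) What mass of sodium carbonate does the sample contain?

n(HCl) = 0.02538 L × 0.2448 mol/L = 6.213 × 10^-3 mol
From the 1:2 ratio, n(Na2CO3) = 1/2 × 6.213 × 10^-3 = 3.107 × 10^-3 mol
mass of Na2CO3 = 3.107 × 10^-3 × 105.99 g/mol = 0.3293 g

0.3293 g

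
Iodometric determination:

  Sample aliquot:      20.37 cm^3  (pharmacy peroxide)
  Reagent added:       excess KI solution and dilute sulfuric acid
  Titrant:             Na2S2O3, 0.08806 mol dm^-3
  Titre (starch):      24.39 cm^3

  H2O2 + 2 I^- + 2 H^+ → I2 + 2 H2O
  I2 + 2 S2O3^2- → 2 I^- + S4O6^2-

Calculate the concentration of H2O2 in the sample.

0.05272 mol/L

n(S2O3^2-) = 0.02439 × 0.08806 = 2.148 × 10^-3 mol
n(I2) = n(S2O3^2-)/2 = 1.074 × 10^-3 mol
n(H2O2) in the aliquot = 1.074 × 10^-3 mol (1:1 ratio)
[H2O2] = 1.074 × 10^-3 / 0.02037 = 0.05272 mol/L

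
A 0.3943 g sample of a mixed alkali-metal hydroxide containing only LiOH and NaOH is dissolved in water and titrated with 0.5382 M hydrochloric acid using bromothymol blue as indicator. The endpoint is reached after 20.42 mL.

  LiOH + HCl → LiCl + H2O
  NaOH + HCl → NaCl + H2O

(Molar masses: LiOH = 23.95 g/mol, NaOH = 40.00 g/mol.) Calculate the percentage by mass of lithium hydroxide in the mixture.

17.14 %

n(HCl) = 0.02042 × 0.5382 = 0.01099 mol
Let x = n(LiOH), y = n(NaOH).
Titrant: 1x + 1y = 0.01099;  mass: 23.95x + 40.00y = 0.3943
Solving, x = 2.823 × 10^-3 mol, y = 8.168 × 10^-3 mol
mass of LiOH = 2.823 × 10^-3 × 23.95 = 0.06760 g
% LiOH = 0.06760 / 0.3943 × 100 = 17.14 %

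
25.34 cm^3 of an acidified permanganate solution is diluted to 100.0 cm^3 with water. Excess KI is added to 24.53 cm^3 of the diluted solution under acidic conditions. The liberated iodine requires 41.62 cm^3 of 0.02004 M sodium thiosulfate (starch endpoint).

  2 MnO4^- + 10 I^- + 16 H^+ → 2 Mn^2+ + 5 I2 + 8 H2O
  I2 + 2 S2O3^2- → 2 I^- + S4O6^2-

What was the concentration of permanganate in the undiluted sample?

n(S2O3^2-) = 0.04162 × 0.02004 = 8.341 × 10^-4 mol
n(I2) = n(S2O3^2-)/2 = 4.170 × 10^-4 mol
From the 2:5 ratio, n(MnO4^-) in the aliquot = 2/5 × 4.170 × 10^-4 = 1.668 × 10^-4 mol
[MnO4^-]_dilute = 1.668 × 10^-4 / 0.02453 = 0.006800 mol/L
[MnO4^-]_original = 0.006800 × 100.0/25.34 = 0.02684 mol/L

0.02684 M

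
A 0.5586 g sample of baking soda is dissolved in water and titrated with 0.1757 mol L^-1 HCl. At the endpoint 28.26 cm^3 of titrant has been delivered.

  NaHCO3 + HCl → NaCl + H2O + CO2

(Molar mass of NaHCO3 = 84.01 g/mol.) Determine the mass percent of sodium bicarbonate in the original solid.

74.67 %

n(HCl) = 0.02826 L × 0.1757 mol/L = 4.965 × 10^-3 mol
n(NaHCO3) = 4.965 × 10^-3 mol (1:1 ratio)
mass of NaHCO3 = 4.965 × 10^-3 × 84.01 g/mol = 0.4171 g
% NaHCO3 = 0.4171 / 0.5586 × 100 = 74.67 %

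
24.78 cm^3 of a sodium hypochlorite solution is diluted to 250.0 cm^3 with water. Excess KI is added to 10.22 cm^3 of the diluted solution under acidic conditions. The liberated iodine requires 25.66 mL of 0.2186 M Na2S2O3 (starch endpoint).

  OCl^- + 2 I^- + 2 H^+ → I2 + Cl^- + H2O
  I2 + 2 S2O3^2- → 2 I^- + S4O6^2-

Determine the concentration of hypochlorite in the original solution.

n(S2O3^2-) = 0.02566 × 0.2186 = 5.609 × 10^-3 mol
n(I2) = n(S2O3^2-)/2 = 2.805 × 10^-3 mol
n(OCl^-) in the aliquot = 2.805 × 10^-3 mol (1:1 ratio)
[OCl^-]_dilute = 2.805 × 10^-3 / 0.01022 = 0.2744 mol/L
[OCl^-]_original = 0.2744 × 250.0/24.78 = 2.769 mol/L

2.769 M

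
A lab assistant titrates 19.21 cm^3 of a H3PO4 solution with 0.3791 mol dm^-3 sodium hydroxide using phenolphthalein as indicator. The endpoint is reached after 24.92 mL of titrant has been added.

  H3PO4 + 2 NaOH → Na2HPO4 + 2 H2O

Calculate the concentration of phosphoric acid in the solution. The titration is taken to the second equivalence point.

n(NaOH) = 0.02492 L × 0.3791 mol/L = 9.447 × 10^-3 mol
From the 1:2 mole ratio, n(H3PO4) = 1/2 × 9.447 × 10^-3 = 4.724 × 10^-3 mol
[H3PO4] = 4.724 × 10^-3 mol / 0.01921 L = 0.2459 mol/L

0.2459 mol/L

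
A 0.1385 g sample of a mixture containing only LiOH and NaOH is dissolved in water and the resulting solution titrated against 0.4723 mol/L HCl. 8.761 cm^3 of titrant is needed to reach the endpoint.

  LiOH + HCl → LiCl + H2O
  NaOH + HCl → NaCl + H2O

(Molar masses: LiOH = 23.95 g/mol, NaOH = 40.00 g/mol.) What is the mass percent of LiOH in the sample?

n(HCl) = 0.008761 × 0.4723 = 4.138 × 10^-3 mol
Let x = n(LiOH), y = n(NaOH).
Titrant: 1x + 1y = 4.138 × 10^-3;  mass: 23.95x + 40.00y = 0.1385
Solving, x = 1.683 × 10^-3 mol, y = 2.455 × 10^-3 mol
mass of LiOH = 1.683 × 10^-3 × 23.95 = 0.04031 g
% LiOH = 0.04031 / 0.1385 × 100 = 29.10 %

29.10 %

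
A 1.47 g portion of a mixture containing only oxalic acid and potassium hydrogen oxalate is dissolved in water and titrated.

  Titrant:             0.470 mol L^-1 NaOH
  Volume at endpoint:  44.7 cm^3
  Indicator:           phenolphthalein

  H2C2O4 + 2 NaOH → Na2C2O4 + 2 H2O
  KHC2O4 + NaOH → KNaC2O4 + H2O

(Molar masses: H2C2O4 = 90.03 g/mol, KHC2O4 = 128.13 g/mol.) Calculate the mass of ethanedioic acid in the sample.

n(NaOH) = 0.0447 × 0.470 = 0.0210 mol
Let x = n(H2C2O4), y = n(KHC2O4).
Titrant: 2x + 1y = 0.0210;  mass: 90.03x + 128.13y = 1.47
Solving, x = 7.35 × 10^-3 mol, y = 6.31 × 10^-3 mol
mass of H2C2O4 = 7.35 × 10^-3 × 90.03 = 0.662 g

0.662 g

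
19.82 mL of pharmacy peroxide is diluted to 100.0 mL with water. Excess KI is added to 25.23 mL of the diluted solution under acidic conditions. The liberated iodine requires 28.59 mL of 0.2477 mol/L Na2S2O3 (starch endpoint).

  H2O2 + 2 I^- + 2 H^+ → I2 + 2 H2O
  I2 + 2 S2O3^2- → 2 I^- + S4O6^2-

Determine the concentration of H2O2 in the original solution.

n(S2O3^2-) = 0.02859 × 0.2477 = 7.082 × 10^-3 mol
n(I2) = n(S2O3^2-)/2 = 3.541 × 10^-3 mol
n(H2O2) in the aliquot = 3.541 × 10^-3 mol (1:1 ratio)
[H2O2]_dilute = 3.541 × 10^-3 / 0.02523 = 0.1403 mol/L
[H2O2]_original = 0.1403 × 100.0/19.82 = 0.7081 mol/L

0.7081 mol/L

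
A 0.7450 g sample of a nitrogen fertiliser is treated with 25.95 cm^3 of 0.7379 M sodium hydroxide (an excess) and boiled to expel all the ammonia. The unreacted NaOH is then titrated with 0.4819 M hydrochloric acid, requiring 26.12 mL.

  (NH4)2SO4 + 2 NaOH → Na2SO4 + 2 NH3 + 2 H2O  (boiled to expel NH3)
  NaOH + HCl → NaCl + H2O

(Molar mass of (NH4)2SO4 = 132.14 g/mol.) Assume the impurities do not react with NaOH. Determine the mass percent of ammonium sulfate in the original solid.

58.19 %

n(NaOH) added = 0.02595 × 0.7379 = 0.01915 mol
n(HCl) used in back-titration = 0.02612 × 0.4819 = 0.01259 mol
n(NaOH) left over = 0.01259 mol (1:1 ratio)
n(NaOH) consumed by analyte = 0.01915 − 0.01259 = 6.561 × 10^-3 mol
From the 1:2 ratio, n((NH4)2SO4) = 1/2 × 6.561 × 10^-3 = 3.281 × 10^-3 mol
mass of (NH4)2SO4 = 3.281 × 10^-3 × 132.14 = 0.4335 g
% (NH4)2SO4 = 0.4335 / 0.7450 × 100 = 58.19 %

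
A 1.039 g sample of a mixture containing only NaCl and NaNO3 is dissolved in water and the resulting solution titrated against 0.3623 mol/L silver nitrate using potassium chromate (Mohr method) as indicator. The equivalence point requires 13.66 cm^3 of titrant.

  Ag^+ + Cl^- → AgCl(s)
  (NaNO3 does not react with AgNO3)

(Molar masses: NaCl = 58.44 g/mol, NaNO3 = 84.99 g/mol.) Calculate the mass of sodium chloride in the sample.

0.2892 g

n(AgNO3) = 0.01366 × 0.3623 = 4.949 × 10^-3 mol
Let x = n(NaCl), y = n(NaNO3).
Titrant: 1x = 4.949 × 10^-3;  mass: 58.44x + 84.99y = 1.039
Solving, x = 4.949 × 10^-3 mol, y = 8.822 × 10^-3 mol
mass of NaCl = 4.949 × 10^-3 × 58.44 = 0.2892 g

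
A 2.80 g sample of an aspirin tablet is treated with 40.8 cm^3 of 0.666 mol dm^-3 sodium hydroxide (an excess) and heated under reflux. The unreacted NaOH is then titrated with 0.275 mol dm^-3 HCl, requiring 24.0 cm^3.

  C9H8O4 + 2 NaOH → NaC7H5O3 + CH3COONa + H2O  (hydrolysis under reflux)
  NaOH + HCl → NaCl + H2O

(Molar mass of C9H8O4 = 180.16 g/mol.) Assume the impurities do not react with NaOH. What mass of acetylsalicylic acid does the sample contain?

n(NaOH) added = 0.0408 × 0.666 = 0.0272 mol
n(HCl) used in back-titration = 0.0240 × 0.275 = 6.60 × 10^-3 mol
n(NaOH) left over = 6.60 × 10^-3 mol (1:1 ratio)
n(NaOH) consumed by analyte = 0.0272 − 6.60 × 10^-3 = 0.0206 mol
From the 1:2 ratio, n(C9H8O4) = 1/2 × 0.0206 = 0.0103 mol
mass of C9H8O4 = 0.0103 × 180.16 = 1.85 g

1.85 g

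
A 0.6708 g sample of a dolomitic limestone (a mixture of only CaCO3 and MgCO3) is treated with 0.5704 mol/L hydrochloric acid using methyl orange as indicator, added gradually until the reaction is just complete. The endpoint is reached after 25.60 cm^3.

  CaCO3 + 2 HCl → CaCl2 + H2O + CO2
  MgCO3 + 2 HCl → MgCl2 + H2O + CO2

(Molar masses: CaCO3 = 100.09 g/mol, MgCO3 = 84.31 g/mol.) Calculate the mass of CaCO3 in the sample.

n(HCl) = 0.02560 × 0.5704 = 0.01460 mol
Let x = n(CaCO3), y = n(MgCO3).
Titrant: 2x + 2y = 0.01460;  mass: 100.09x + 84.31y = 0.6708
Solving, x = 3.501 × 10^-3 mol, y = 3.800 × 10^-3 mol
mass of CaCO3 = 3.501 × 10^-3 × 100.09 = 0.3504 g

0.3504 g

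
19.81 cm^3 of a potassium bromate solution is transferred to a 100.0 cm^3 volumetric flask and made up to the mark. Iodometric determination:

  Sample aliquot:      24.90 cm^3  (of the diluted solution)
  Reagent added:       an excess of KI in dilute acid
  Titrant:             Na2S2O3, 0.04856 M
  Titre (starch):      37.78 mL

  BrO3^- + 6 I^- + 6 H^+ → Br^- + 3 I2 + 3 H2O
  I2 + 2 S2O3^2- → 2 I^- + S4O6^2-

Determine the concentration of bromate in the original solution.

0.06199 M

n(S2O3^2-) = 0.03778 × 0.04856 = 1.835 × 10^-3 mol
n(I2) = n(S2O3^2-)/2 = 9.173 × 10^-4 mol
From the 1:3 ratio, n(BrO3^-) in the aliquot = 1/3 × 9.173 × 10^-4 = 3.058 × 10^-4 mol
[BrO3^-]_dilute = 3.058 × 10^-4 / 0.02490 = 0.01228 mol/L
[BrO3^-]_original = 0.01228 × 100.0/19.81 = 0.06199 mol/L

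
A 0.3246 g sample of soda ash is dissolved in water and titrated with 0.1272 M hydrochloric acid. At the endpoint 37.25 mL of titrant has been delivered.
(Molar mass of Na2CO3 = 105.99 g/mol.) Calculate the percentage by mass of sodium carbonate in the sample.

77.36 %

Na2CO3 + 2 HCl → 2 NaCl + H2O + CO2
n(HCl) = 0.03725 L × 0.1272 mol/L = 4.738 × 10^-3 mol
From the 1:2 ratio, n(Na2CO3) = 1/2 × 4.738 × 10^-3 = 2.369 × 10^-3 mol
mass of Na2CO3 = 2.369 × 10^-3 × 105.99 g/mol = 0.2511 g
% Na2CO3 = 0.2511 / 0.3246 × 100 = 77.36 %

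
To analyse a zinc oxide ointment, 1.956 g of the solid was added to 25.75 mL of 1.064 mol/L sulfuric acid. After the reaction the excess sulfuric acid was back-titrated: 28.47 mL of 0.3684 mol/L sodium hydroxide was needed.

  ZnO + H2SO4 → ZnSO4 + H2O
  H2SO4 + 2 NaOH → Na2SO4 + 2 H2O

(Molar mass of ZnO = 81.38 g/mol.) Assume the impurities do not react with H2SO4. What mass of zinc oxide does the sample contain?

1.803 g

n(H2SO4) added = 0.02575 × 1.064 = 0.02740 mol
n(NaOH) used in back-titration = 0.02847 × 0.3684 = 0.01049 mol
From the 1:2 ratio, n(H2SO4) left over = 1/2 × 0.01049 = 5.244 × 10^-3 mol
n(H2SO4) consumed by analyte = 0.02740 − 5.244 × 10^-3 = 0.02215 mol
n(ZnO) = 0.02215 mol (1:1 ratio)
mass of ZnO = 0.02215 × 81.38 = 1.803 g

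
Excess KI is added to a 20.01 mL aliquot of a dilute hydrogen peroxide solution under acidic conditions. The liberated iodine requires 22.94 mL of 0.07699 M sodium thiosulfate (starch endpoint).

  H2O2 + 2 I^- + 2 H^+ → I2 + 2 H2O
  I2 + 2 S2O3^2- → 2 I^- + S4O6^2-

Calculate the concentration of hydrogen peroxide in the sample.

n(S2O3^2-) = 0.02294 × 0.07699 = 1.766 × 10^-3 mol
n(I2) = n(S2O3^2-)/2 = 8.831 × 10^-4 mol
n(H2O2) in the aliquot = 8.831 × 10^-4 mol (1:1 ratio)
[H2O2] = 8.831 × 10^-4 / 0.02001 = 0.04413 mol/L

0.04413 M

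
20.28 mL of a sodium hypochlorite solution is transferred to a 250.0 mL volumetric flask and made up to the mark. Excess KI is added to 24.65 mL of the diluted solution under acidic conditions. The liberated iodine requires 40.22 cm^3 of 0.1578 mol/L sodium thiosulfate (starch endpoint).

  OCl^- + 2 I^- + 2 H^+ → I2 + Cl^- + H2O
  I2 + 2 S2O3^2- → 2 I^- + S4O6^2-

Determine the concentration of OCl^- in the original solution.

1.587 mol/L

n(S2O3^2-) = 0.04022 × 0.1578 = 6.347 × 10^-3 mol
n(I2) = n(S2O3^2-)/2 = 3.173 × 10^-3 mol
n(OCl^-) in the aliquot = 3.173 × 10^-3 mol (1:1 ratio)
[OCl^-]_dilute = 3.173 × 10^-3 / 0.02465 = 0.1287 mol/L
[OCl^-]_original = 0.1287 × 250.0/20.28 = 1.587 mol/L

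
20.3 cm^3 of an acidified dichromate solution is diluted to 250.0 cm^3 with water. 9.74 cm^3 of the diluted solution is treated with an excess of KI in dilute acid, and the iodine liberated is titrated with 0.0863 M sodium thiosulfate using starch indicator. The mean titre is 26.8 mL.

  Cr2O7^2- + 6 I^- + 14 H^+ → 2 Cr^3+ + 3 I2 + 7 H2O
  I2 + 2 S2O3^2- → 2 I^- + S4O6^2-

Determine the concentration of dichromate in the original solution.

n(S2O3^2-) = 0.0268 × 0.0863 = 2.31 × 10^-3 mol
n(I2) = n(S2O3^2-)/2 = 1.16 × 10^-3 mol
From the 1:3 ratio, n(Cr2O7^2-) in the aliquot = 1/3 × 1.16 × 10^-3 = 3.85 × 10^-4 mol
[Cr2O7^2-]_dilute = 3.85 × 10^-4 / 0.00974 = 0.0396 mol/L
[Cr2O7^2-]_original = 0.0396 × 250.0/20.3 = 0.487 mol/L

0.487 M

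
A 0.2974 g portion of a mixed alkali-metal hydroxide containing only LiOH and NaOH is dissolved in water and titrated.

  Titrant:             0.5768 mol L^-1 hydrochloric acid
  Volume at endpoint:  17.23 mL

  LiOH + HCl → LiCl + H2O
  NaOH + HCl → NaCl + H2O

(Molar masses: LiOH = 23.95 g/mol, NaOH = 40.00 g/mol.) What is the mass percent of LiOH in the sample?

50.24 %

n(HCl) = 0.01723 × 0.5768 = 9.938 × 10^-3 mol
Let x = n(LiOH), y = n(NaOH).
Titrant: 1x + 1y = 9.938 × 10^-3;  mass: 23.95x + 40.00y = 0.2974
Solving, x = 6.239 × 10^-3 mol, y = 3.700 × 10^-3 mol
mass of LiOH = 6.239 × 10^-3 × 23.95 = 0.1494 g
% LiOH = 0.1494 / 0.2974 × 100 = 50.24 %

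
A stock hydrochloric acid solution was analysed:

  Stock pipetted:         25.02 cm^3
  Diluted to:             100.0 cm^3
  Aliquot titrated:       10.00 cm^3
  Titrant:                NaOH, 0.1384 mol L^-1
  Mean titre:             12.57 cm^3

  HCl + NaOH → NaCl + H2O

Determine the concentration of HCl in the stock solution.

n(NaOH) = 0.01257 × 0.1384 = 1.740 × 10^-3 mol
n(HCl) in the aliquot = 1.740 × 10^-3 mol (1:1 ratio)
[HCl]_dilute = 1.740 × 10^-3 / 0.01000 = 0.1740 mol/L
Dilution factor = 100.0 / 25.02 = 3.997
[HCl]_stock = 0.1740 × 3.997 = 0.6953 mol/L

0.6953 mol/L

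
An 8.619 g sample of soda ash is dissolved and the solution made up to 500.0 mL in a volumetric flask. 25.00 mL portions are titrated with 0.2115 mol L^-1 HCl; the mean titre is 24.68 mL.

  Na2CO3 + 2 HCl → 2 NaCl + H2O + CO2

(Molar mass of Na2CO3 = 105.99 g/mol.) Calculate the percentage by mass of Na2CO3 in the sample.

n(HCl) per titration = 0.02468 × 0.2115 = 5.220 × 10^-3 mol
From the 1:2 ratio, n(Na2CO3) in each aliquot = 1/2 × 5.220 × 10^-3 = 2.610 × 10^-3 mol
n(Na2CO3) in the whole flask = 2.610 × 10^-3 × 500.0/25.00 = 0.05220 mol
mass of Na2CO3 = 0.05220 × 105.99 = 5.532 g
% Na2CO3 = 5.532 / 8.619 × 100 = 64.19 %

64.19 %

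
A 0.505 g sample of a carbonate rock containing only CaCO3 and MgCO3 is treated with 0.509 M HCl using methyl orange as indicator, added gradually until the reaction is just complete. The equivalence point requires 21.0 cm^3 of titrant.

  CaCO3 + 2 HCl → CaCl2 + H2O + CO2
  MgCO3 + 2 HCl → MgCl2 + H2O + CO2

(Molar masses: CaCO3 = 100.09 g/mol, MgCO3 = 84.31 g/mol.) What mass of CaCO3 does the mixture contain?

n(HCl) = 0.0210 × 0.509 = 0.0107 mol
Let x = n(CaCO3), y = n(MgCO3).
Titrant: 2x + 2y = 0.0107;  mass: 100.09x + 84.31y = 0.505
Solving, x = 3.45 × 10^-3 mol, y = 1.90 × 10^-3 mol
mass of CaCO3 = 3.45 × 10^-3 × 100.09 = 0.345 g

0.345 g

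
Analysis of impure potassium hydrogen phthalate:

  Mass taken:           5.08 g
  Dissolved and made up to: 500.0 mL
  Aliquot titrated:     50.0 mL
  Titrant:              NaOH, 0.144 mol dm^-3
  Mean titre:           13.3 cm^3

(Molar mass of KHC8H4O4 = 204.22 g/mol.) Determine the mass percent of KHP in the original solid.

77.0 %

KHC8H4O4 + NaOH → KNaC8H4O4 + H2O
n(NaOH) per titration = 0.0133 × 0.144 = 1.92 × 10^-3 mol
n(KHC8H4O4) in each aliquot = 1.92 × 10^-3 mol (1:1 ratio)
n(KHC8H4O4) in the whole flask = 1.92 × 10^-3 × 500.0/50.0 = 0.0192 mol
mass of KHC8H4O4 = 0.0192 × 204.22 = 3.91 g
% KHC8H4O4 = 3.91 / 5.08 × 100 = 77.0 %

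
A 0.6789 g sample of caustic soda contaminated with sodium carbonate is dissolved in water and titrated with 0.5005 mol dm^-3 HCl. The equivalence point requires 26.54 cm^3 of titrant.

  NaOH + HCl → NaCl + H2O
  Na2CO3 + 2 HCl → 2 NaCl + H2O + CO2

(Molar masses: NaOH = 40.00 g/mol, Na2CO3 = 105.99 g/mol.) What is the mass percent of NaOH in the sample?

11.36 %

n(HCl) = 0.02654 × 0.5005 = 0.01328 mol
Let x = n(NaOH), y = n(Na2CO3).
Titrant: 1x + 2y = 0.01328;  mass: 40.00x + 105.99y = 0.6789
Solving, x = 1.927 × 10^-3 mol, y = 5.678 × 10^-3 mol
mass of NaOH = 1.927 × 10^-3 × 40.00 = 0.07710 g
% NaOH = 0.07710 / 0.6789 × 100 = 11.36 %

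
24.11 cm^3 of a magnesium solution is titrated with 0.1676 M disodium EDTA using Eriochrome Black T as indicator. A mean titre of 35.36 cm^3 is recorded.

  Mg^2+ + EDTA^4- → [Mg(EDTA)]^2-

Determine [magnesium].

0.2458 M

n(EDTA) = 0.03536 L × 0.1676 mol/L = 5.926 × 10^-3 mol
n(Mg2+) = 5.926 × 10^-3 mol (1:1 mole ratio)
[Mg2+] = 5.926 × 10^-3 mol / 0.02411 L = 0.2458 mol/L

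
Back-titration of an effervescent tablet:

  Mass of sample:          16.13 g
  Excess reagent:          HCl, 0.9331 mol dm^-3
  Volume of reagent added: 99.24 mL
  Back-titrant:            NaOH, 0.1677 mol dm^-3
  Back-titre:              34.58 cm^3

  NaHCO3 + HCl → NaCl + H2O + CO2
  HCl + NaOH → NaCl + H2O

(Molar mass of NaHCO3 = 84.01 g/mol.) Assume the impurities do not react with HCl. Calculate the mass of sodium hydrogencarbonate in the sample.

7.292 g

n(HCl) added = 0.09924 × 0.9331 = 0.09260 mol
n(NaOH) used in back-titration = 0.03458 × 0.1677 = 5.799 × 10^-3 mol
n(HCl) left over = 5.799 × 10^-3 mol (1:1 ratio)
n(HCl) consumed by analyte = 0.09260 − 5.799 × 10^-3 = 0.08680 mol
n(NaHCO3) = 0.08680 mol (1:1 ratio)
mass of NaHCO3 = 0.08680 × 84.01 = 7.292 g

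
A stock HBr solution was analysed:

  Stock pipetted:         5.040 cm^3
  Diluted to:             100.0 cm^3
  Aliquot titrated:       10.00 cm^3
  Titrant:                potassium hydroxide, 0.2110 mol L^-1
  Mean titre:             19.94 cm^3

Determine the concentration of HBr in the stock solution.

8.348 mol/L

HBr + KOH → KBr + H2O
n(KOH) = 0.01994 × 0.2110 = 4.207 × 10^-3 mol
n(HBr) in the aliquot = 4.207 × 10^-3 mol (1:1 ratio)
[HBr]_dilute = 4.207 × 10^-3 / 0.01000 = 0.4207 mol/L
Dilution factor = 100.0 / 5.040 = 19.84
[HBr]_stock = 0.4207 × 19.84 = 8.348 mol/L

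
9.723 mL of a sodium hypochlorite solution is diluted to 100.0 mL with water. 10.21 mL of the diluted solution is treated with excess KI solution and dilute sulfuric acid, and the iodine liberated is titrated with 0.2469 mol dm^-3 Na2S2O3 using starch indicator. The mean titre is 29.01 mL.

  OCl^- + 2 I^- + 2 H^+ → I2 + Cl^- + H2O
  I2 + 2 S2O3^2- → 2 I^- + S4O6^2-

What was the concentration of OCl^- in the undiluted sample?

3.608 mol/L

n(S2O3^2-) = 0.02901 × 0.2469 = 7.163 × 10^-3 mol
n(I2) = n(S2O3^2-)/2 = 3.581 × 10^-3 mol
n(OCl^-) in the aliquot = 3.581 × 10^-3 mol (1:1 ratio)
[OCl^-]_dilute = 3.581 × 10^-3 / 0.01021 = 0.3508 mol/L
[OCl^-]_original = 0.3508 × 100.0/9.723 = 3.608 mol/L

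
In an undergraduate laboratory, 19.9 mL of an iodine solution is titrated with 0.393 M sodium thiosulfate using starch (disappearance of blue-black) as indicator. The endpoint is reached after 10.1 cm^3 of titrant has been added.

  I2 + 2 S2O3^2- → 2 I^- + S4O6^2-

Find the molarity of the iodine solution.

n(Na2S2O3) = 0.0101 L × 0.393 mol/L = 3.97 × 10^-3 mol
From the 1:2 mole ratio, n(I2) = 1/2 × 3.97 × 10^-3 = 1.98 × 10^-3 mol
[I2] = 1.98 × 10^-3 mol / 0.0199 L = 0.0997 mol/L

0.0997 M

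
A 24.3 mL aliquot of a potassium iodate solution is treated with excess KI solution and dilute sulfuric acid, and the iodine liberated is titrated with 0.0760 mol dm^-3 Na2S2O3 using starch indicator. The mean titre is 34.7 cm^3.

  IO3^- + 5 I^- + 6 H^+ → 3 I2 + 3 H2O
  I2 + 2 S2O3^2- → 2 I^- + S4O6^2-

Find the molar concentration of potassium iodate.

0.0181 mol/L

n(S2O3^2-) = 0.0347 × 0.0760 = 2.64 × 10^-3 mol
n(I2) = n(S2O3^2-)/2 = 1.32 × 10^-3 mol
From the 1:3 ratio, n(IO3^-) in the aliquot = 1/3 × 1.32 × 10^-3 = 4.40 × 10^-4 mol
[IO3^-] = 4.40 × 10^-4 / 0.0243 = 0.0181 mol/L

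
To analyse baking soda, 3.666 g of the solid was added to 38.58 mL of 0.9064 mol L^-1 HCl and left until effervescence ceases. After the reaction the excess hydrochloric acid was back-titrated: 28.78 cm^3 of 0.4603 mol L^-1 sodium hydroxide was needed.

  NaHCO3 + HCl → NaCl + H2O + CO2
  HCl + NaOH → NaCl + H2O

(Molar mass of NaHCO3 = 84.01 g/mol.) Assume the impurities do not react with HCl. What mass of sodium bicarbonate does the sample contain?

1.825 g

n(HCl) added = 0.03858 × 0.9064 = 0.03497 mol
n(NaOH) used in back-titration = 0.02878 × 0.4603 = 0.01325 mol
n(HCl) left over = 0.01325 mol (1:1 ratio)
n(HCl) consumed by analyte = 0.03497 − 0.01325 = 0.02172 mol
n(NaHCO3) = 0.02172 mol (1:1 ratio)
mass of NaHCO3 = 0.02172 × 84.01 = 1.825 g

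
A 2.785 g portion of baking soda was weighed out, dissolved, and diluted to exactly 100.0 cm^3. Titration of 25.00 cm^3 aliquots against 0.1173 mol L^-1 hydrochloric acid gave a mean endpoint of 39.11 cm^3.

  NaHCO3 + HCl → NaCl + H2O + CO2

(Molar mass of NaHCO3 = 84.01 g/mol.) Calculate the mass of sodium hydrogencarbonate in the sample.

1.542 g

n(HCl) per titration = 0.03911 × 0.1173 = 4.588 × 10^-3 mol
n(NaHCO3) in each aliquot = 4.588 × 10^-3 mol (1:1 ratio)
n(NaHCO3) in the whole flask = 4.588 × 10^-3 × 100.0/25.00 = 0.01835 mol
mass of NaHCO3 = 0.01835 × 84.01 = 1.542 g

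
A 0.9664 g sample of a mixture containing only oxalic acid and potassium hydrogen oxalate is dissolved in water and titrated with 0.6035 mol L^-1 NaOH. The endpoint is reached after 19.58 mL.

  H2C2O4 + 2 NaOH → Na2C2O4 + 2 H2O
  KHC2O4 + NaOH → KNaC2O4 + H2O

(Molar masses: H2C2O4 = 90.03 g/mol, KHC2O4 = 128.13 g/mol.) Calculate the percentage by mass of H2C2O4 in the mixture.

30.69 %

n(NaOH) = 0.01958 × 0.6035 = 0.01182 mol
Let x = n(H2C2O4), y = n(KHC2O4).
Titrant: 2x + 1y = 0.01182;  mass: 90.03x + 128.13y = 0.9664
Solving, x = 3.295 × 10^-3 mol, y = 5.227 × 10^-3 mol
mass of H2C2O4 = 3.295 × 10^-3 × 90.03 = 0.2966 g
% H2C2O4 = 0.2966 / 0.9664 × 100 = 30.69 %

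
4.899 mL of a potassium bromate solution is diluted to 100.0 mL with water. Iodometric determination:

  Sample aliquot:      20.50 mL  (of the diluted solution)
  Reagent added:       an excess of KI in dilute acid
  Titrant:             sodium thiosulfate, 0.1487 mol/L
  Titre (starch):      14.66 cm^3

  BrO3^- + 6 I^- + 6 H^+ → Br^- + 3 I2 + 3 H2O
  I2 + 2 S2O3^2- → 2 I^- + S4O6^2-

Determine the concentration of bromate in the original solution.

n(S2O3^2-) = 0.01466 × 0.1487 = 2.180 × 10^-3 mol
n(I2) = n(S2O3^2-)/2 = 1.090 × 10^-3 mol
From the 1:3 ratio, n(BrO3^-) in the aliquot = 1/3 × 1.090 × 10^-3 = 3.633 × 10^-4 mol
[BrO3^-]_dilute = 3.633 × 10^-4 / 0.02050 = 0.01772 mol/L
[BrO3^-]_original = 0.01772 × 100.0/4.899 = 0.3618 mol/L

0.3618 mol/L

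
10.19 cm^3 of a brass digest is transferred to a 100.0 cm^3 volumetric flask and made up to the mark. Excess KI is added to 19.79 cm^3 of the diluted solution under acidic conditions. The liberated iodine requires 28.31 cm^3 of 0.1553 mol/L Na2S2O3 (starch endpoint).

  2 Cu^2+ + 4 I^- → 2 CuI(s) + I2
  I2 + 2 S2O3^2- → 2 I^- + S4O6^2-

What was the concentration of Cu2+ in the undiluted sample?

n(S2O3^2-) = 0.02831 × 0.1553 = 4.397 × 10^-3 mol
n(I2) = n(S2O3^2-)/2 = 2.198 × 10^-3 mol
From the 2:1 ratio, n(Cu2+) in the aliquot = 2/1 × 2.198 × 10^-3 = 4.397 × 10^-3 mol
[Cu2+]_dilute = 4.397 × 10^-3 / 0.01979 = 0.2222 mol/L
[Cu2+]_original = 0.2222 × 100.0/10.19 = 2.180 mol/L

2.180 mol/L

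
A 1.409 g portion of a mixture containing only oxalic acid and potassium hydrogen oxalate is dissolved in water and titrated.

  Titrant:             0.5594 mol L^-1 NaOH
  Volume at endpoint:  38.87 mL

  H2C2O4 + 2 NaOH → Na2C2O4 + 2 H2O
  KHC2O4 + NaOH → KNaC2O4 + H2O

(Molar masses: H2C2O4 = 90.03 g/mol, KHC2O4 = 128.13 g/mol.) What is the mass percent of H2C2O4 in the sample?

52.93 %

n(NaOH) = 0.03887 × 0.5594 = 0.02174 mol
Let x = n(H2C2O4), y = n(KHC2O4).
Titrant: 2x + 1y = 0.02174;  mass: 90.03x + 128.13y = 1.409
Solving, x = 8.284 × 10^-3 mol, y = 5.176 × 10^-3 mol
mass of H2C2O4 = 8.284 × 10^-3 × 90.03 = 0.7458 g
% H2C2O4 = 0.7458 / 1.409 × 100 = 52.93 %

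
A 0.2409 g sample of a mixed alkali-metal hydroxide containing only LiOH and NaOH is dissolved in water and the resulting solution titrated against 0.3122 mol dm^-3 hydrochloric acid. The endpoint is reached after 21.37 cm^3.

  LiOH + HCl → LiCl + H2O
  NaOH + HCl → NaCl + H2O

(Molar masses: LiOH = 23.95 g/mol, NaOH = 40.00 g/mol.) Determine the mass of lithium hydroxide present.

n(HCl) = 0.02137 × 0.3122 = 6.672 × 10^-3 mol
Let x = n(LiOH), y = n(NaOH).
Titrant: 1x + 1y = 6.672 × 10^-3;  mass: 23.95x + 40.00y = 0.2409
Solving, x = 1.618 × 10^-3 mol, y = 5.054 × 10^-3 mol
mass of LiOH = 1.618 × 10^-3 × 23.95 = 0.03875 g

0.03875 g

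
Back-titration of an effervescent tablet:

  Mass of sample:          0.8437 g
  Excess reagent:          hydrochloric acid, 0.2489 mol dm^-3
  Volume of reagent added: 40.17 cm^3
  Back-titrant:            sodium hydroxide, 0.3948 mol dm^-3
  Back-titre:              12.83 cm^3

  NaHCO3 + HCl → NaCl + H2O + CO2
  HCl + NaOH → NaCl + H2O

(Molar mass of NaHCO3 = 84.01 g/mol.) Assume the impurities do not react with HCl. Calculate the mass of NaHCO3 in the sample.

n(HCl) added = 0.04017 × 0.2489 = 9.998 × 10^-3 mol
n(NaOH) used in back-titration = 0.01283 × 0.3948 = 5.065 × 10^-3 mol
n(HCl) left over = 5.065 × 10^-3 mol (1:1 ratio)
n(HCl) consumed by analyte = 9.998 × 10^-3 − 5.065 × 10^-3 = 4.933 × 10^-3 mol
n(NaHCO3) = 4.933 × 10^-3 mol (1:1 ratio)
mass of NaHCO3 = 4.933 × 10^-3 × 84.01 = 0.4144 g

0.4144 g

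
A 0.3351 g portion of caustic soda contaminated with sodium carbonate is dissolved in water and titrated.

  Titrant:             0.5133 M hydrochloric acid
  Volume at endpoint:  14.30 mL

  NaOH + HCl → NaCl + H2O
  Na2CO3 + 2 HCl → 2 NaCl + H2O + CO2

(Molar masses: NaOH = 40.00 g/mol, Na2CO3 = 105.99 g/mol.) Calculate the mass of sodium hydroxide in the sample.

n(HCl) = 0.01430 × 0.5133 = 7.340 × 10^-3 mol
Let x = n(NaOH), y = n(Na2CO3).
Titrant: 1x + 2y = 7.340 × 10^-3;  mass: 40.00x + 105.99y = 0.3351
Solving, x = 4.147 × 10^-3 mol, y = 1.596 × 10^-3 mol
mass of NaOH = 4.147 × 10^-3 × 40.00 = 0.1659 g

0.1659 g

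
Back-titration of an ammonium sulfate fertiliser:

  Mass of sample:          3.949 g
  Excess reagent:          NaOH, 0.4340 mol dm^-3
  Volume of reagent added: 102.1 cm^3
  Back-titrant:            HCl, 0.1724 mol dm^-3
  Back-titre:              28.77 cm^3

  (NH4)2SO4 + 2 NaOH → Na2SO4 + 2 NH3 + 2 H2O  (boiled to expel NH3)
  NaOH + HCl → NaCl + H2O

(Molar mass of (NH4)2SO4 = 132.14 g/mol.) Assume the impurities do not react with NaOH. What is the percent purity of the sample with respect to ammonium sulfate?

n(NaOH) added = 0.1021 × 0.4340 = 0.04431 mol
n(HCl) used in back-titration = 0.02877 × 0.1724 = 4.960 × 10^-3 mol
n(NaOH) left over = 4.960 × 10^-3 mol (1:1 ratio)
n(NaOH) consumed by analyte = 0.04431 − 4.960 × 10^-3 = 0.03935 mol
From the 1:2 ratio, n((NH4)2SO4) = 1/2 × 0.03935 = 0.01968 mol
mass of (NH4)2SO4 = 0.01968 × 132.14 = 2.600 g
% (NH4)2SO4 = 2.600 / 3.949 × 100 = 65.84 %

65.84 %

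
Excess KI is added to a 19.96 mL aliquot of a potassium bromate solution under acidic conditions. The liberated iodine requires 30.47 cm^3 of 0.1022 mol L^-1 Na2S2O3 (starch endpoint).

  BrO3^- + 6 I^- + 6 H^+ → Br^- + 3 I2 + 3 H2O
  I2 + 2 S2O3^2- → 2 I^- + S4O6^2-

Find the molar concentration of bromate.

0.02600 mol/L

n(S2O3^2-) = 0.03047 × 0.1022 = 3.114 × 10^-3 mol
n(I2) = n(S2O3^2-)/2 = 1.557 × 10^-3 mol
From the 1:3 ratio, n(BrO3^-) in the aliquot = 1/3 × 1.557 × 10^-3 = 5.190 × 10^-4 mol
[BrO3^-] = 5.190 × 10^-4 / 0.01996 = 0.02600 mol/L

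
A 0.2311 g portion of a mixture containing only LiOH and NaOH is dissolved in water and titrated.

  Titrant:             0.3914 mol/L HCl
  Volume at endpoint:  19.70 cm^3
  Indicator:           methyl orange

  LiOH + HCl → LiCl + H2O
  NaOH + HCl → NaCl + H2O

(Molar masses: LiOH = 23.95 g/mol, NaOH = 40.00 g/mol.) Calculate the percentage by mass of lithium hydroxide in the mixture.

n(HCl) = 0.01970 × 0.3914 = 7.711 × 10^-3 mol
Let x = n(LiOH), y = n(NaOH).
Titrant: 1x + 1y = 7.711 × 10^-3;  mass: 23.95x + 40.00y = 0.2311
Solving, x = 4.818 × 10^-3 mol, y = 2.893 × 10^-3 mol
mass of LiOH = 4.818 × 10^-3 × 23.95 = 0.1154 g
% LiOH = 0.1154 / 0.2311 × 100 = 49.93 %

49.93 %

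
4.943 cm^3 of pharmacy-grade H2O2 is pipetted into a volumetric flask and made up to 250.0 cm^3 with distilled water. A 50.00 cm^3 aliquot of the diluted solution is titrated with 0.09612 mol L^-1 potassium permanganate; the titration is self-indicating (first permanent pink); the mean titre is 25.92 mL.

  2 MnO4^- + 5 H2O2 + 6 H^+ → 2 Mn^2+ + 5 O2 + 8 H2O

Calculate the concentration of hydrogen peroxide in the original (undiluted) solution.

6.300 mol/L

n(KMnO4) = 0.02592 × 0.09612 = 2.491 × 10^-3 mol
From the 5:2 ratio, n(H2O2) in the aliquot = 5/2 × 2.491 × 10^-3 = 6.229 × 10^-3 mol
[H2O2]_dilute = 6.229 × 10^-3 / 0.05000 = 0.1246 mol/L
Dilution factor = 250.0 / 4.943 = 50.58
[H2O2]_stock = 0.1246 × 50.58 = 6.300 mol/L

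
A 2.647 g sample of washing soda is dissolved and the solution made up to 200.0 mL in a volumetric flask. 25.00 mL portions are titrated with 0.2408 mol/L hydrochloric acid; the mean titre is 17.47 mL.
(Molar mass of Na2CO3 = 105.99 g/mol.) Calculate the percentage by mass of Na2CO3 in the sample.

67.38 %

Na2CO3 + 2 HCl → 2 NaCl + H2O + CO2
n(HCl) per titration = 0.01747 × 0.2408 = 4.207 × 10^-3 mol
From the 1:2 ratio, n(Na2CO3) in each aliquot = 1/2 × 4.207 × 10^-3 = 2.103 × 10^-3 mol
n(Na2CO3) in the whole flask = 2.103 × 10^-3 × 200.0/25.00 = 0.01683 mol
mass of Na2CO3 = 0.01683 × 105.99 = 1.784 g
% Na2CO3 = 1.784 / 2.647 × 100 = 67.38 %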